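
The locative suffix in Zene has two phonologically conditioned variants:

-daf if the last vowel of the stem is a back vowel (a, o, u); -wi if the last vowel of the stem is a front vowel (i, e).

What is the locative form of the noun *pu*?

*pu*: last vowel = /u/, a back vowel → -daf → *pudaf*.

pudaf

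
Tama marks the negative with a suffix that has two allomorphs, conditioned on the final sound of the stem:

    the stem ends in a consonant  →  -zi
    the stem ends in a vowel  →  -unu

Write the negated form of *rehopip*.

rehopipzi

Since the final sound of *rehopip* is /p/ (a consonant), it takes -zi, giving *rehopipzi*.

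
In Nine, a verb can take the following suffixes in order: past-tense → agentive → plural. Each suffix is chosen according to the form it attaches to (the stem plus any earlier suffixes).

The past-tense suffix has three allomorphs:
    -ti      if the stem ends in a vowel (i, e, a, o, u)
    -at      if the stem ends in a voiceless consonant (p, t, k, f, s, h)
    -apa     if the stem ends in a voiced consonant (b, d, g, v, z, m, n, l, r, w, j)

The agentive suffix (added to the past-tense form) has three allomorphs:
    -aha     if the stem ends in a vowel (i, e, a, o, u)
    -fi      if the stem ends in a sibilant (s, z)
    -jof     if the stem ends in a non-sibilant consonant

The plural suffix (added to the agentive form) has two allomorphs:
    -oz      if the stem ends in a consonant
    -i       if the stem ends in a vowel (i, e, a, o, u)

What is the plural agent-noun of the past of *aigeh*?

*aigeh* — final sound /h/ (a voiceless consonant) → -at → *aigehat*.
The final sound of the past-tense form *aigehat* is /t/, which is a non-sibilant consonant, so the agentive suffix is -jof, giving *aigehatjof*.
The agentive form *aigehatjof* — final sound /f/ (a consonant) → -oz → *aigehatjofoz*.

aigehatjofoz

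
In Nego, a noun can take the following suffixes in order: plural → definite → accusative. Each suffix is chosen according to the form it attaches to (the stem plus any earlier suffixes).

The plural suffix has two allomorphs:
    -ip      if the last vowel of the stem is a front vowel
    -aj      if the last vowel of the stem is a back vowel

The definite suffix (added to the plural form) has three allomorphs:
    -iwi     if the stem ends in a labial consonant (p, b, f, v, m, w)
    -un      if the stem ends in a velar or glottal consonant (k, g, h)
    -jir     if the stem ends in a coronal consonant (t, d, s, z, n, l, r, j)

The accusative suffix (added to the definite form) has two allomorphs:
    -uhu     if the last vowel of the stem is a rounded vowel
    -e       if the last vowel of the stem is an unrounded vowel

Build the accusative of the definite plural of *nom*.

nomajjire

*nom* — last vowel /o/ (a back vowel) → -aj → *nomaj*.
The plural form *nomaj*: final consonant = /j/, coronal → -jir → *nomajjir*.
Since the last vowel of the definite form *nomajjir* is /i/ (an unrounded vowel), it takes -e, giving *nomajjire*.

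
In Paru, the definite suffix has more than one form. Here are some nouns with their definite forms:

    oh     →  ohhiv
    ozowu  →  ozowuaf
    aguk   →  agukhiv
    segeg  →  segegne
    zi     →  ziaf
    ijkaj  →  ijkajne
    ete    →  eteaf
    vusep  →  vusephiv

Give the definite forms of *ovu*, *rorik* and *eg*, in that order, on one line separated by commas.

ovuaf, rorikhiv, egne

The alternation tracks the final sound of the stem — -hiv when the stem ends in a voiceless consonant (*oh*, *aguk*, *vusep*); -ne when the stem ends in a voiced consonant (*segeg*, *ijkaj*); -af when the stem ends in a vowel (*ozowu*, *zi*, *ete*).
*ovu*: final sound = /u/, a vowel → -af → *ovuaf*.
*rorik* — final sound /k/ (a voiceless consonant) → -hiv → *rorikhiv*.
*eg* — final sound /g/ (a voiced consonant) → -ne → *egne*.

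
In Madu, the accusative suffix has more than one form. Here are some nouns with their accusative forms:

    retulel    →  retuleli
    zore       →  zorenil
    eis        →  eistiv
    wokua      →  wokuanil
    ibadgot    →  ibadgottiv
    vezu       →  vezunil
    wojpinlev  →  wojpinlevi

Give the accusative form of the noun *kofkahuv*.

kofkahuvi

The suffix is conditioned by the final sound: -tiv when the stem ends in a voiceless consonant (*eis*, *ibadgot*); -i when the stem ends in a voiced consonant (*retulel*, *wojpinlev*); -nil when the stem ends in a vowel (*zore*, *wokua*, *vezu*).
Since the final sound of *kofkahuv* is /v/ (a voiced consonant), it takes -i, giving *kofkahuvi*.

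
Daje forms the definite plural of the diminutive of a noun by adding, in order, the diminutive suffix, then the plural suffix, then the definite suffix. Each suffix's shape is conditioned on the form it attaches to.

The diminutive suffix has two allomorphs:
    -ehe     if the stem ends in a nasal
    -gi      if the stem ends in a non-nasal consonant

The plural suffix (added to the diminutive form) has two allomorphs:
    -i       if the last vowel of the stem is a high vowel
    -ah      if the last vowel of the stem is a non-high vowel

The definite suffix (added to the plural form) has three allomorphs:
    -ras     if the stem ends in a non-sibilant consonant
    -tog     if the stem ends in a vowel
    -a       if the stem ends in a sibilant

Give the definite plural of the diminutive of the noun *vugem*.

vugemeheahras

The final consonant of *vugem* is /m/, which is a nasal, so the diminutive suffix is -ehe, giving *vugemehe*.
The diminutive form *vugemehe*: last vowel = /e/, a non-high vowel → -ah → *vugemeheah*.
The plural form *vugemeheah* — final sound /h/ (a non-sibilant consonant) → -ras → *vugemeheahras*.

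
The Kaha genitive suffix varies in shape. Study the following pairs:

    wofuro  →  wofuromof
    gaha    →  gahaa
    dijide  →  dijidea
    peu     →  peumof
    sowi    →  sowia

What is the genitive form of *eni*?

The suffix is conditioned by the last vowel: -mof when the last vowel of the stem is a rounded vowel (*wofuro*, *peu*); -a when the last vowel of the stem is an unrounded vowel (*gaha*, *dijide*, *sowi*).
*eni*: last vowel = /i/, an unrounded vowel → -a → *enia*.

enia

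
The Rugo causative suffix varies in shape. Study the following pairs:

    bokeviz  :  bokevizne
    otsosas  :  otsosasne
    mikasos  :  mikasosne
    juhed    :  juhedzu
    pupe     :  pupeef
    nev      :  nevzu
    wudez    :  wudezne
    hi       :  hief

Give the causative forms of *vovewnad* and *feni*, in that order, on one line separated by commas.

vovewnadzu, fenief

The alternation tracks the final sound of the stem — -ne when the stem ends in a sibilant (*bokeviz*, *otsosas*, *mikasos*, *wudez*); -zu when the stem ends in a non-sibilant consonant (*juhed*, *nev*); -ef when the stem ends in a vowel (*pupe*, *hi*).
The final sound of *vovewnad* is /d/, which is a non-sibilant consonant, so the suffix is -zu, giving *vovewnadzu*.
*feni* — final sound /i/ (a vowel) → -ef → *fenief*.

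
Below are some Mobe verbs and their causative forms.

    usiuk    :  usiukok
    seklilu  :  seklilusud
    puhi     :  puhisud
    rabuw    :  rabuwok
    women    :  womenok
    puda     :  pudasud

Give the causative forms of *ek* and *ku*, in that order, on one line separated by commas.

ekok, kusud

The pattern is consonant vs. vowel: -ok when the stem ends in a consonant (*usiuk*, *rabuw*, *women*); -sud when the stem ends in a vowel (*seklilu*, *puhi*, *puda*).
*ek*: final sound = /k/, a consonant → -ok → *ekok*.
Since the final sound of *ku* is /u/ (a vowel), it takes -sud, giving *kusud*.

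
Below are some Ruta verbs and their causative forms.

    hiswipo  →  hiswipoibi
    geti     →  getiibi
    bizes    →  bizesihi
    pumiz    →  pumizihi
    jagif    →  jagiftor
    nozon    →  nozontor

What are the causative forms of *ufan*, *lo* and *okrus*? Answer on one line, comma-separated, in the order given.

ufantor, loibi, okrusihi

The alternation tracks the final sound of the stem — -ihi when the stem ends in a sibilant (*bizes*, *pumiz*); -tor when the stem ends in a non-sibilant consonant (*jagif*, *nozon*); -ibi when the stem ends in a vowel (*hiswipo*, *geti*).
*ufan* — final sound /n/ (a non-sibilant consonant) → -tor → *ufantor*.
*lo* — final sound /o/ (a vowel) → -ibi → *loibi*.
*okrus*: final sound = /s/, a sibilant → -ihi → *okrusihi*.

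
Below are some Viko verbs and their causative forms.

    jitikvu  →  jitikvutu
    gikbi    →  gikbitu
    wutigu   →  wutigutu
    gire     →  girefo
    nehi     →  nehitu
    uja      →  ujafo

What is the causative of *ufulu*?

ufulutu

Looking at the last vowel of each stem: -tu when the last vowel of the stem is a high vowel (*jitikvu*, *gikbi*, *wutigu*, *nehi*); -fo when the last vowel of the stem is a non-high vowel (*gire*, *uja*).
*ufulu* — last vowel /u/ (a high vowel) → -tu → *ufulutu*.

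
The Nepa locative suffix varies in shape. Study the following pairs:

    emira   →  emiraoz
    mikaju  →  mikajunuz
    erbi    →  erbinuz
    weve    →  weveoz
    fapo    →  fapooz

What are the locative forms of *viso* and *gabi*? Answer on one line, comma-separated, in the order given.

The alternation tracks the last vowel of the stem — -nuz when the last vowel of the stem is a high vowel (*mikaju*, *erbi*); -oz when the last vowel of the stem is a non-high vowel (*emira*, *weve*, *fapo*).
The last vowel of *viso* is /o/, which is a non-high vowel, so the suffix is -oz, giving *visooz*.
*gabi* — last vowel /i/ (a high vowel) → -nuz → *gabinuz*.

visooz, gabinuz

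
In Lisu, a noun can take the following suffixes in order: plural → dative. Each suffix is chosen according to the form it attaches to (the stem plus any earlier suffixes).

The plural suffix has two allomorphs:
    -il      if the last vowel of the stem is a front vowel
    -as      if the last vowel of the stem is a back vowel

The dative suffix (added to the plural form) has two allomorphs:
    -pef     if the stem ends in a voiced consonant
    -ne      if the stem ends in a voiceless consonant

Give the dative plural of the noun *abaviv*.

abavivilpef

Since the last vowel of *abaviv* is /i/ (a front vowel), it takes -il, giving *abavivil*.
The plural form *abavivil*: final consonant = /l/, voiced → -pef → *abavivilpef*.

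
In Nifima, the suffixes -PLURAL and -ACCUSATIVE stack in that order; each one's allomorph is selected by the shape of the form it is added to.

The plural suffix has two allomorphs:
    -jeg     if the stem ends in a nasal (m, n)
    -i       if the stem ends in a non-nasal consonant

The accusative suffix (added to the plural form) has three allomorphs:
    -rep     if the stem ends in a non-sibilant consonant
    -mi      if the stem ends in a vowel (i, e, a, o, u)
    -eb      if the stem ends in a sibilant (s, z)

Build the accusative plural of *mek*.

*mek* — final consonant /k/ (non-nasal) → -i → *meki*.
The plural form *meki* — final sound /i/ (a vowel) → -mi → *mekimi*.

mekimi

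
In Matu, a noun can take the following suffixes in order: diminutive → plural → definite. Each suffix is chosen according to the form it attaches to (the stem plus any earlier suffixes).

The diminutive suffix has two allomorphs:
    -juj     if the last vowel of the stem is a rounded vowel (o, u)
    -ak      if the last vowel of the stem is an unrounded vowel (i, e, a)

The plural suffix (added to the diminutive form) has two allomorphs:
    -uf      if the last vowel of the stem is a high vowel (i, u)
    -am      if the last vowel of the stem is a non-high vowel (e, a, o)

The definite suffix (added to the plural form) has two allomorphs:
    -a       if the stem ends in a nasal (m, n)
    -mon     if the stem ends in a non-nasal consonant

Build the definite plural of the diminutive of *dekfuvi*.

*dekfuvi*: last vowel = /i/, an unrounded vowel → -ak → *dekfuviak*.
The diminutive form *dekfuviak*: last vowel = /a/, a non-high vowel → -am → *dekfuviakam*.
The plural form *dekfuviakam*: final consonant = /m/, a nasal → -a → *dekfuviakama*.

dekfuviakama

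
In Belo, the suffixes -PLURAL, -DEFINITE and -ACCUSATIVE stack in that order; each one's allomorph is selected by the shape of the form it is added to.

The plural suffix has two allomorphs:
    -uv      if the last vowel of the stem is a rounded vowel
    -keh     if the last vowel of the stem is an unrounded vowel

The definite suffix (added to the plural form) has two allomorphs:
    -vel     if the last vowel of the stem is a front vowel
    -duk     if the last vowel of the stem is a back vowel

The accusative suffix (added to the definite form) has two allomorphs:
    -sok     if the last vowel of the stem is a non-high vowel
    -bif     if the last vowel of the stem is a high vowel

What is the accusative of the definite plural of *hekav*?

*hekav*: last vowel = /a/, an unrounded vowel → -keh → *hekavkeh*.
Since the last vowel of the plural form *hekavkeh* is /e/ (a front vowel), it takes -vel, giving *hekavkehvel*.
Since the last vowel of the definite form *hekavkehvel* is /e/ (a non-high vowel), it takes -sok, giving *hekavkehvelsok*.

hekavkehvelsok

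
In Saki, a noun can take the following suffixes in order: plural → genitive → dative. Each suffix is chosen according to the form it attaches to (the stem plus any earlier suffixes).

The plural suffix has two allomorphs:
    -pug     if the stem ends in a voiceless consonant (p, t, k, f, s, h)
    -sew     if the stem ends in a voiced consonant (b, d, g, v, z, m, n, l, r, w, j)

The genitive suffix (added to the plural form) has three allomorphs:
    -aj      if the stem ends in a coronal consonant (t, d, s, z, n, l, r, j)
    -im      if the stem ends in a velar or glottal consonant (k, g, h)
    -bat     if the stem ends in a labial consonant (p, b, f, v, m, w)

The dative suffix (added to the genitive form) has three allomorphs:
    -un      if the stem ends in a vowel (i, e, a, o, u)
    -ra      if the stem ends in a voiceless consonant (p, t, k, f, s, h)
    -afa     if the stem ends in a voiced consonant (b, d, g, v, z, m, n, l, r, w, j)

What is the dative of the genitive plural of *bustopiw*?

*bustopiw* — final consonant /w/ (voiced) → -sew → *bustopiwsew*.
The plural form *bustopiwsew* — final consonant /w/ (labial) → -bat → *bustopiwsewbat*.
The genitive form *bustopiwsewbat* — final sound /t/ (a voiceless consonant) → -ra → *bustopiwsewbatra*.

bustopiwsewbatra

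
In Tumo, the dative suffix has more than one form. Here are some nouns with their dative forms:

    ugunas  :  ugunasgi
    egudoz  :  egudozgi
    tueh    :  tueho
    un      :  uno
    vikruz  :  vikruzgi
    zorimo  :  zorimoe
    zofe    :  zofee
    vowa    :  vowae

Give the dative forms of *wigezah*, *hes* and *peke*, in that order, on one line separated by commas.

wigezaho, hesgi, pekee

The suffix is conditioned by the final sound: -gi when the stem ends in a sibilant (*ugunas*, *egudoz*, *vikruz*); -o when the stem ends in a non-sibilant consonant (*tueh*, *un*); -e when the stem ends in a vowel (*zorimo*, *zofe*, *vowa*).
The final sound of *wigezah* is /h/, which is a non-sibilant consonant, so the suffix is -o, giving *wigezaho*.
*hes*: final sound = /s/, a sibilant → -gi → *hesgi*.
*peke*: final sound = /e/, a vowel → -e → *pekee*.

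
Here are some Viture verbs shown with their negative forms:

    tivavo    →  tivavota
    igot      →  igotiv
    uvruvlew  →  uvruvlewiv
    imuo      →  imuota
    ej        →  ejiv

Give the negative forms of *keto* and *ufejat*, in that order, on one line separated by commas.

The suffix is conditioned by the final sound: -iv when the stem ends in a consonant (*igot*, *uvruvlew*, *ej*); -ta when the stem ends in a vowel (*tivavo*, *imuo*).
Since the final sound of *keto* is /o/ (a vowel), it takes -ta, giving *ketota*.
*ufejat* — final sound /t/ (a consonant) → -iv → *ufejativ*.

ketota, ufejativ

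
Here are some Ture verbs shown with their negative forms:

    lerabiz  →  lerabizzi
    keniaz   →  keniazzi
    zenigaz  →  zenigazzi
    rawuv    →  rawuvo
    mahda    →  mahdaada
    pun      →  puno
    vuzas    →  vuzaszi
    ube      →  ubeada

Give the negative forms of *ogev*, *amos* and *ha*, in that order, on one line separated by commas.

ogevo, amoszi, haada

The pattern is sibilance of the final sound: -zi when the stem ends in a sibilant (*lerabiz*, *keniaz*, *zenigaz*, *vuzas*); -o when the stem ends in a non-sibilant consonant (*rawuv*, *pun*); -ada when the stem ends in a vowel (*mahda*, *ube*).
Since the final sound of *ogev* is /v/ (a non-sibilant consonant), it takes -o, giving *ogevo*.
Since the final sound of *amos* is /s/ (a sibilant), it takes -zi, giving *amoszi*.
Since the final sound of *ha* is /a/ (a vowel), it takes -ada, giving *haada*.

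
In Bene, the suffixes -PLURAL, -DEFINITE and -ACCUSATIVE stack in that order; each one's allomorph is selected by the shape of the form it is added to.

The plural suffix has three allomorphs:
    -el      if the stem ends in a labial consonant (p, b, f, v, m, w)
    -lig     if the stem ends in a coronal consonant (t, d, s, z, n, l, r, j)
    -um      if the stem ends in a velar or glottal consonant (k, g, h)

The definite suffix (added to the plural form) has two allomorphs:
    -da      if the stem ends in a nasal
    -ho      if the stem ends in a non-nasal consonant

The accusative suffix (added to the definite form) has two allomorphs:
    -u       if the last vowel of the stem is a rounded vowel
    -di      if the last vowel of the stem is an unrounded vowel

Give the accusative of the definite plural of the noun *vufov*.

vufovelhou

Since the final consonant of *vufov* is /v/ (labial), it takes -el, giving *vufovel*.
The final consonant of the plural form *vufovel* is /l/, which is non-nasal, so the definite suffix is -ho, giving *vufovelho*.
The last vowel of the definite form *vufovelho* is /o/, which is a rounded vowel, so the accusative suffix is -u, giving *vufovelhou*.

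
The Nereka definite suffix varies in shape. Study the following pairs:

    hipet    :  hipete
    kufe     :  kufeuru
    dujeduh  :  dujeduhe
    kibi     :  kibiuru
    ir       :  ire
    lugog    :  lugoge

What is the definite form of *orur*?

orure

The alternation tracks the final sound of the stem — -e when the stem ends in a consonant (*hipet*, *dujeduh*, *ir*, *lugog*); -uru when the stem ends in a vowel (*kufe*, *kibi*).
The final sound of *orur* is /r/, which is a consonant, so the suffix is -e, giving *orure*.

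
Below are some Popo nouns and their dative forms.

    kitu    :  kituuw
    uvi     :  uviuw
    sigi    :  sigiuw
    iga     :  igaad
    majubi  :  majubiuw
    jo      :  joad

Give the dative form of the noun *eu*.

Looking at the last vowel of each stem: -uw when the last vowel of the stem is a high vowel (*kitu*, *uvi*, *sigi*, *majubi*); -ad when the last vowel of the stem is a non-high vowel (*iga*, *jo*).
*eu*: last vowel = /u/, a high vowel → -uw → *euuw*.

euuw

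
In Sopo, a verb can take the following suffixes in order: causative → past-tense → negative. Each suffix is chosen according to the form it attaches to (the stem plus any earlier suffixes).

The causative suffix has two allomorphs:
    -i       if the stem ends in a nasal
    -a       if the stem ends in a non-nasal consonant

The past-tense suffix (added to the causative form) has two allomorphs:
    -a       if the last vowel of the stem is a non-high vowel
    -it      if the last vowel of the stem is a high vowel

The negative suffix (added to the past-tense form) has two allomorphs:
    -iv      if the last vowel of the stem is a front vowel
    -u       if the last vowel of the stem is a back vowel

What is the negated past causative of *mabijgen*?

Since the final consonant of *mabijgen* is /n/ (a nasal), it takes -i, giving *mabijgeni*.
Since the last vowel of the causative form *mabijgeni* is /i/ (a high vowel), it takes -it, giving *mabijgeniit*.
The last vowel of the past-tense form *mabijgeniit* is /i/, which is a front vowel, so the negative suffix is -iv, giving *mabijgeniitiv*.

mabijgeniitiv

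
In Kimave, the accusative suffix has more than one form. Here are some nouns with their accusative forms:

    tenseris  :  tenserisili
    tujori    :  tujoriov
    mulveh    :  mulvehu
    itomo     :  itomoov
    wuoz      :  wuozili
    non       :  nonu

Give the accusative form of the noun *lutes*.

The suffix is conditioned by the final sound: -ili when the stem ends in a sibilant (*tenseris*, *wuoz*); -u when the stem ends in a non-sibilant consonant (*mulveh*, *non*); -ov when the stem ends in a vowel (*tujori*, *itomo*).
The final sound of *lutes* is /s/, which is a sibilant, so the suffix is -ili, giving *lutesili*.

lutesili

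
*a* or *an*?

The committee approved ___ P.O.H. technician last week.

The indefinite article is chosen by the initial *sound* of the following word, not its spelling.
The initialism *P.O.H.* is read letter by letter; the first letter, P, is pronounced /piː/, which begins with a consonant sound.
So the article is *a*: The committee approved a P.O.H. technician last week.

a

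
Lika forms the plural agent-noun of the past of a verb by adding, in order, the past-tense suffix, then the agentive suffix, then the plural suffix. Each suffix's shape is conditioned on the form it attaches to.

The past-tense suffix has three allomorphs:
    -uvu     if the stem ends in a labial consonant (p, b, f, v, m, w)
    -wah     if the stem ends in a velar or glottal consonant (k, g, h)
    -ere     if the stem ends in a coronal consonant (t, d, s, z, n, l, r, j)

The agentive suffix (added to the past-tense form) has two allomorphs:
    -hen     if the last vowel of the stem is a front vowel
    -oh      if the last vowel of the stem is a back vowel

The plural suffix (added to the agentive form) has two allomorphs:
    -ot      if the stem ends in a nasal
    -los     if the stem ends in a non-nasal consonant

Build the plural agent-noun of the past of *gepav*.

gepavuvuohlos

The final consonant of *gepav* is /v/, which is labial, so the past-tense suffix is -uvu, giving *gepavuvu*.
The past-tense form *gepavuvu*: last vowel = /u/, a back vowel → -oh → *gepavuvuoh*.
The agentive form *gepavuvuoh* — final consonant /h/ (non-nasal) → -los → *gepavuvuohlos*.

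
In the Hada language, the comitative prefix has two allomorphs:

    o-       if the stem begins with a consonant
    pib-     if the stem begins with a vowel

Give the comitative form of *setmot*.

The first sound of *setmot* is /s/, which is a consonant, so the prefix is o-, giving *osetmot*.

osetmot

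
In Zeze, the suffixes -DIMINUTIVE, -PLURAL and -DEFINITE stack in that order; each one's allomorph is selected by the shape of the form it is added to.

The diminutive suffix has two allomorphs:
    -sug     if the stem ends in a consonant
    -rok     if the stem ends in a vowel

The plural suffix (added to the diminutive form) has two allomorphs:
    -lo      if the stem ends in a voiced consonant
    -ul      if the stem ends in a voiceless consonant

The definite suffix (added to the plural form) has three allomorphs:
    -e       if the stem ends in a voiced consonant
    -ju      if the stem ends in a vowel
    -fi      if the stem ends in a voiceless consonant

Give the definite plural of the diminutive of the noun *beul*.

beulsugloju

*beul*: final sound = /l/, a consonant → -sug → *beulsug*.
Since the final consonant of the diminutive form *beulsug* is /g/ (voiced), it takes -lo, giving *beulsuglo*.
The plural form *beulsuglo*: final sound = /o/, a vowel → -ju → *beulsugloju*.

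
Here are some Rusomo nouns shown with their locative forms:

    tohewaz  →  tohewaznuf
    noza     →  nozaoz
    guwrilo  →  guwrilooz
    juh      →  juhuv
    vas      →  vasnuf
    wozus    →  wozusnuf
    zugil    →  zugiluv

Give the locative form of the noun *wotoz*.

wotoznuf

The alternation tracks the final sound of the stem — -nuf when the stem ends in a sibilant (*tohewaz*, *vas*, *wozus*); -uv when the stem ends in a non-sibilant consonant (*juh*, *zugil*); -oz when the stem ends in a vowel (*noza*, *guwrilo*).
*wotoz*: final sound = /z/, a sibilant → -nuf → *wotoznuf*.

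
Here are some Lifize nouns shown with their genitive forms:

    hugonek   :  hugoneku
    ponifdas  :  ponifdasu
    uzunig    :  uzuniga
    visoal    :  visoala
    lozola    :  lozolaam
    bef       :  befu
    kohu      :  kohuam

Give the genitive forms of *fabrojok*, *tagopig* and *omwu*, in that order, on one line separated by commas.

The suffix is conditioned by the final sound: -u when the stem ends in a voiceless consonant (*hugonek*, *ponifdas*, *bef*); -a when the stem ends in a voiced consonant (*uzunig*, *visoal*); -am when the stem ends in a vowel (*lozola*, *kohu*).
The final sound of *fabrojok* is /k/, which is a voiceless consonant, so the suffix is -u, giving *fabrojoku*.
*tagopig* — final sound /g/ (a voiced consonant) → -a → *tagopiga*.
*omwu*: final sound = /u/, a vowel → -am → *omwuam*.

fabrojoku, tagopiga, omwuam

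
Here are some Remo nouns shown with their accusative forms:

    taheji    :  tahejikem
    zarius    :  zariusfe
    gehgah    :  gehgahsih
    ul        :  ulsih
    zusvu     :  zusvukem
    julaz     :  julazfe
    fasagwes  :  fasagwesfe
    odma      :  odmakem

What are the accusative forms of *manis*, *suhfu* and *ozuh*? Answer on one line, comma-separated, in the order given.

manisfe, suhfukem, ozuhsih

The suffix is conditioned by the final sound: -fe when the stem ends in a sibilant (*zarius*, *julaz*, *fasagwes*); -sih when the stem ends in a non-sibilant consonant (*gehgah*, *ul*); -kem when the stem ends in a vowel (*taheji*, *zusvu*, *odma*).
The final sound of *manis* is /s/, which is a sibilant, so the suffix is -fe, giving *manisfe*.
*suhfu* — final sound /u/ (a vowel) → -kem → *suhfukem*.
*ozuh*: final sound = /h/, a non-sibilant consonant → -sih → *ozuhsih*.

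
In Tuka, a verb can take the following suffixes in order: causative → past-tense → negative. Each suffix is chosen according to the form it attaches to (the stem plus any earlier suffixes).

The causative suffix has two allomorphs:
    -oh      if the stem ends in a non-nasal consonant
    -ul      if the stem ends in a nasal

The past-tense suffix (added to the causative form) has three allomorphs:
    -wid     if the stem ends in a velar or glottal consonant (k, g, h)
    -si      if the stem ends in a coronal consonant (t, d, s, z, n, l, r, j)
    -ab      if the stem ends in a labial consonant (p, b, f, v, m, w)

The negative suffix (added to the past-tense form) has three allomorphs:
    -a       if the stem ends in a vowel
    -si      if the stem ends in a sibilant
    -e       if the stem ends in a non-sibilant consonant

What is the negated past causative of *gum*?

*gum*: final consonant = /m/, a nasal → -ul → *gumul*.
The causative form *gumul* — final consonant /l/ (coronal) → -si → *gumulsi*.
The final sound of the past-tense form *gumulsi* is /i/, which is a vowel, so the negative suffix is -a, giving *gumulsia*.

gumulsia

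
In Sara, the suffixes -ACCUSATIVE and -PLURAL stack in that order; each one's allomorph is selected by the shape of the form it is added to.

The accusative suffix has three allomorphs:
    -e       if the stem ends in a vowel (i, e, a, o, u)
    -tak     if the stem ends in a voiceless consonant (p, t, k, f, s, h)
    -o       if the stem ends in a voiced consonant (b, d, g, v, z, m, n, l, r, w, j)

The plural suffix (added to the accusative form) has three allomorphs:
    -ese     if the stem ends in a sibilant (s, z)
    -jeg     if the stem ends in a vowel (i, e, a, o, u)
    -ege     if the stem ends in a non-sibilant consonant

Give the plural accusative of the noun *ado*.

adoejeg

Since the final sound of *ado* is /o/ (a vowel), it takes -e, giving *adoe*.
Since the final sound of the accusative form *adoe* is /e/ (a vowel), it takes -jeg, giving *adoejeg*.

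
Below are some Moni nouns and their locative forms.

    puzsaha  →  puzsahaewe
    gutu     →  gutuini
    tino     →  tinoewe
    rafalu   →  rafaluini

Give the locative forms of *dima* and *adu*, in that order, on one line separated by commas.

dimaewe, aduini

Looking at the last vowel of each stem: -ini when the last vowel of the stem is a high vowel (*gutu*, *rafalu*); -ewe when the last vowel of the stem is a non-high vowel (*puzsaha*, *tino*).
The last vowel of *dima* is /a/, which is a non-high vowel, so the suffix is -ewe, giving *dimaewe*.
The last vowel of *adu* is /u/, which is a high vowel, so the suffix is -ini, giving *aduini*.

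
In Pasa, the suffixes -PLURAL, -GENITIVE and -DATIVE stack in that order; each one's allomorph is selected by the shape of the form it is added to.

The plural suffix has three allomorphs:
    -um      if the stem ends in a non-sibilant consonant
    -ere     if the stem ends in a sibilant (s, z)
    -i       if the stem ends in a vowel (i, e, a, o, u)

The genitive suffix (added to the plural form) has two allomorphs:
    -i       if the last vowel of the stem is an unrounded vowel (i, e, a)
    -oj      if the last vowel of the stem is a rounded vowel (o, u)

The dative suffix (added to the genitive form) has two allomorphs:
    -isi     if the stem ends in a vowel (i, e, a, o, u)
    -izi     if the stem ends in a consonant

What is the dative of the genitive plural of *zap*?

zapumojizi

The final sound of *zap* is /p/, which is a non-sibilant consonant, so the plural suffix is -um, giving *zapum*.
Since the last vowel of the plural form *zapum* is /u/ (a rounded vowel), it takes -oj, giving *zapumoj*.
Since the final sound of the genitive form *zapumoj* is /j/ (a consonant), it takes -izi, giving *zapumojizi*.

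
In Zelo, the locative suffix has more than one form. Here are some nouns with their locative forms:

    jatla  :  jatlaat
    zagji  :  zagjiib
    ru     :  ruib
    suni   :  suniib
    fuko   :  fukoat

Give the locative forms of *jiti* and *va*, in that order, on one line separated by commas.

jitiib, vaat

The pattern is height harmony: -ib when the last vowel of the stem is a high vowel (*zagji*, *ru*, *suni*); -at when the last vowel of the stem is a non-high vowel (*jatla*, *fuko*).
Since the last vowel of *jiti* is /i/ (a high vowel), it takes -ib, giving *jitiib*.
*va* — last vowel /a/ (a non-high vowel) → -at → *vaat*.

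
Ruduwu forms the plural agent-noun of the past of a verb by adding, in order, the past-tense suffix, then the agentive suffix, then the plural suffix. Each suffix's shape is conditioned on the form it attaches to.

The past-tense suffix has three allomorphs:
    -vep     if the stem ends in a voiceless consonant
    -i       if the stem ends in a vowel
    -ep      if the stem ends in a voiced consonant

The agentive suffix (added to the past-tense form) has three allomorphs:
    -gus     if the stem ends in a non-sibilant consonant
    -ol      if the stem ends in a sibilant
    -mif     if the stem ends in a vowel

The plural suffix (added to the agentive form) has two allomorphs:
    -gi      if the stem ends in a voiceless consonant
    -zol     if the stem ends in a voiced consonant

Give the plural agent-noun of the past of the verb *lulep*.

The final sound of *lulep* is /p/, which is a voiceless consonant, so the past-tense suffix is -vep, giving *lulepvep*.
The past-tense form *lulepvep*: final sound = /p/, a non-sibilant consonant → -gus → *lulepvepgus*.
The final consonant of the agentive form *lulepvepgus* is /s/, which is voiceless, so the plural suffix is -gi, giving *lulepvepgusgi*.

lulepvepgusgi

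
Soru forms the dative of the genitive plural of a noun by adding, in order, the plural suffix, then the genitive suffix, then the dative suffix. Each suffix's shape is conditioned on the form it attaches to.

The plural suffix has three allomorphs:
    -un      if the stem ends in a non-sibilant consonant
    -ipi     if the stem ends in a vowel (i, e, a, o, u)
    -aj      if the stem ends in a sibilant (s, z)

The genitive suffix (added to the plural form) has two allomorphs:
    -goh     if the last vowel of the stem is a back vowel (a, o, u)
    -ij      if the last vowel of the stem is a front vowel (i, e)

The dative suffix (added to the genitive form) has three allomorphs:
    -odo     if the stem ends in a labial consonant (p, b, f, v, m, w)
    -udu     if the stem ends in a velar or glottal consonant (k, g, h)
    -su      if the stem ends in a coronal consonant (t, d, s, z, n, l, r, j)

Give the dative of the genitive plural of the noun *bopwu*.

bopwuipiijsu

*bopwu*: final sound = /u/, a vowel → -ipi → *bopwuipi*.
The last vowel of the plural form *bopwuipi* is /i/, which is a front vowel, so the genitive suffix is -ij, giving *bopwuipiij*.
The final consonant of the genitive form *bopwuipiij* is /j/, which is coronal, so the dative suffix is -su, giving *bopwuipiijsu*.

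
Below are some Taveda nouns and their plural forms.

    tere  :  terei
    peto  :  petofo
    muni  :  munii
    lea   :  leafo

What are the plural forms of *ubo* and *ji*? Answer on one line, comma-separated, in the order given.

Looking at the last vowel of each stem: -i when the last vowel of the stem is a front vowel (*tere*, *muni*); -fo when the last vowel of the stem is a back vowel (*peto*, *lea*).
Since the last vowel of *ubo* is /o/ (a back vowel), it takes -fo, giving *ubofo*.
*ji*: last vowel = /i/, a front vowel → -i → *jii*.

ubofo, jii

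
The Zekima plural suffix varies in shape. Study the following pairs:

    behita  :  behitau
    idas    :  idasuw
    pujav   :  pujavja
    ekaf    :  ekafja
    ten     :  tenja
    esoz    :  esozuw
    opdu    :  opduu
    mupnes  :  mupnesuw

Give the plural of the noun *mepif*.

mepifja

Looking at the final sound of each stem: -uw when the stem ends in a sibilant (*idas*, *esoz*, *mupnes*); -ja when the stem ends in a non-sibilant consonant (*pujav*, *ekaf*, *ten*); -u when the stem ends in a vowel (*behita*, *opdu*).
*mepif* — final sound /f/ (a non-sibilant consonant) → -ja → *mepifja*.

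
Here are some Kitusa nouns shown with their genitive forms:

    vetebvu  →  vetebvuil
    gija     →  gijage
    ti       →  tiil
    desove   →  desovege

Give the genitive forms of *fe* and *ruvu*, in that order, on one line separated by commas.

The pattern is height harmony: -il when the last vowel of the stem is a high vowel (*vetebvu*, *ti*); -ge when the last vowel of the stem is a non-high vowel (*gija*, *desove*).
*fe* — last vowel /e/ (a non-high vowel) → -ge → *fege*.
Since the last vowel of *ruvu* is /u/ (a high vowel), it takes -il, giving *ruvuil*.

fege, ruvuil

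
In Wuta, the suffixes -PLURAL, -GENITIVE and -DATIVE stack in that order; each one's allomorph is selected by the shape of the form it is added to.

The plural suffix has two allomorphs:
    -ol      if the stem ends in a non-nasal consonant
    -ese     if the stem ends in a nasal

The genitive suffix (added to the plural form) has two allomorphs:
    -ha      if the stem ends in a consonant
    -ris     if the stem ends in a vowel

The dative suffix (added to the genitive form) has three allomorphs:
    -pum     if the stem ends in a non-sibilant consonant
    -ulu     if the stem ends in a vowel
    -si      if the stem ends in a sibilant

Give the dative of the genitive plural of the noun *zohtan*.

zohtaneserissi

Since the final consonant of *zohtan* is /n/ (a nasal), it takes -ese, giving *zohtanese*.
Since the final sound of the plural form *zohtanese* is /e/ (a vowel), it takes -ris, giving *zohtaneseris*.
Since the final sound of the genitive form *zohtaneseris* is /s/ (a sibilant), it takes -si, giving *zohtaneserissi*.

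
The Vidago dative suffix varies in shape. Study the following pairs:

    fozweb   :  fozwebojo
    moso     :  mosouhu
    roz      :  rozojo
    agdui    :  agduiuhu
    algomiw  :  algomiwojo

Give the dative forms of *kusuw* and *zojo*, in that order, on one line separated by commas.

The suffix is conditioned by the final sound: -ojo when the stem ends in a consonant (*fozweb*, *roz*, *algomiw*); -uhu when the stem ends in a vowel (*moso*, *agdui*).
The final sound of *kusuw* is /w/, which is a consonant, so the suffix is -ojo, giving *kusuwojo*.
*zojo*: final sound = /o/, a vowel → -uhu → *zojouhu*.

kusuwojo, zojouhu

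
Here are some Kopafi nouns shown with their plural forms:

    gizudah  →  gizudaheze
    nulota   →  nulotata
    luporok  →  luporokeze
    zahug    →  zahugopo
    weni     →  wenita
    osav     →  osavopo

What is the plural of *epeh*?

epeheze

The suffix is conditioned by the final sound: -eze when the stem ends in a voiceless consonant (*gizudah*, *luporok*); -opo when the stem ends in a voiced consonant (*zahug*, *osav*); -ta when the stem ends in a vowel (*nulota*, *weni*).
Since the final sound of *epeh* is /h/ (a voiceless consonant), it takes -eze, giving *epeheze*.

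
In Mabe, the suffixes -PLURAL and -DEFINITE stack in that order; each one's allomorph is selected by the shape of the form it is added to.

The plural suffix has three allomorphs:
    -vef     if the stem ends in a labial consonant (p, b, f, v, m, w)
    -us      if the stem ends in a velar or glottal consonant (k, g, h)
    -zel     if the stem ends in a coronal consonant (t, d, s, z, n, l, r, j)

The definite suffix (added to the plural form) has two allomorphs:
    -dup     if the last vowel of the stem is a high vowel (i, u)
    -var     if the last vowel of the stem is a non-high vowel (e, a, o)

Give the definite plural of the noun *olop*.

olopvefvar

*olop* — final consonant /p/ (labial) → -vef → *olopvef*.
Since the last vowel of the plural form *olopvef* is /e/ (a non-high vowel), it takes -var, giving *olopvefvar*.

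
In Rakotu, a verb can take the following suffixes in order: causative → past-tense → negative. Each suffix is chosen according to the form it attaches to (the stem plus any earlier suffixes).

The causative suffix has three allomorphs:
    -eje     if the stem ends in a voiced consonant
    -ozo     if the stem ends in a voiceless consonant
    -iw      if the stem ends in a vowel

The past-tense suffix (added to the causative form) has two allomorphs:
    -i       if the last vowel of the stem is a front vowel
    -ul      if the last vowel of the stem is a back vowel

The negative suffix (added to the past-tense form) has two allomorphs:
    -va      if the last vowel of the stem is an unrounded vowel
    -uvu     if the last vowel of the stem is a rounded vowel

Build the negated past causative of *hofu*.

*hofu*: final sound = /u/, a vowel → -iw → *hofuiw*.
The causative form *hofuiw* — last vowel /i/ (a front vowel) → -i → *hofuiwi*.
The last vowel of the past-tense form *hofuiwi* is /i/, which is an unrounded vowel, so the negative suffix is -va, giving *hofuiwiva*.

hofuiwiva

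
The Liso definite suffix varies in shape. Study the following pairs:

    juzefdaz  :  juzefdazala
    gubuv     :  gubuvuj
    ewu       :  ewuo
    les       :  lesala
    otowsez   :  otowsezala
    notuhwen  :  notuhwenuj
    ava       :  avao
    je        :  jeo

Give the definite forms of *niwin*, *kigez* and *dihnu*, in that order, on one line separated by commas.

niwinuj, kigezala, dihnuo

The alternation tracks the final sound of the stem — -ala when the stem ends in a sibilant (*juzefdaz*, *les*, *otowsez*); -uj when the stem ends in a non-sibilant consonant (*gubuv*, *notuhwen*); -o when the stem ends in a vowel (*ewu*, *ava*, *je*).
Since the final sound of *niwin* is /n/ (a non-sibilant consonant), it takes -uj, giving *niwinuj*.
The final sound of *kigez* is /z/, which is a sibilant, so the suffix is -ala, giving *kigezala*.
The final sound of *dihnu* is /u/, which is a vowel, so the suffix is -o, giving *dihnuo*.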